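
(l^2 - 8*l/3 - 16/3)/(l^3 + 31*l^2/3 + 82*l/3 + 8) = (3*l^2 - 8*l - 16)/(3*l^3 + 31*l^2 + 82*l + 24)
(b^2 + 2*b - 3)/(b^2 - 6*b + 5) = (b + 3)/(b - 5)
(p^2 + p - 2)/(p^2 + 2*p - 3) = (p + 2)/(p + 3)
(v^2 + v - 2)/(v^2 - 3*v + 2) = (v + 2)/(v - 2)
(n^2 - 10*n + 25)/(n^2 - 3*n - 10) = (n - 5)/(n + 2)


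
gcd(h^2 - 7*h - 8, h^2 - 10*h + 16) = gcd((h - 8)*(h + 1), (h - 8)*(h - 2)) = h - 8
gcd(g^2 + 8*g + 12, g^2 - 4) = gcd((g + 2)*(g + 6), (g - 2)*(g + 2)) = g + 2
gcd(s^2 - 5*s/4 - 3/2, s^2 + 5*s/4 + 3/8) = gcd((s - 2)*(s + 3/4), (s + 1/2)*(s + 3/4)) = s + 3/4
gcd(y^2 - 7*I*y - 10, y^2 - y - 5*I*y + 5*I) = y - 5*I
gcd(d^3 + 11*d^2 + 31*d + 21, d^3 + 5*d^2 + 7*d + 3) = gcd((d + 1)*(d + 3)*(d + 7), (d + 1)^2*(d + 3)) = d^2 + 4*d + 3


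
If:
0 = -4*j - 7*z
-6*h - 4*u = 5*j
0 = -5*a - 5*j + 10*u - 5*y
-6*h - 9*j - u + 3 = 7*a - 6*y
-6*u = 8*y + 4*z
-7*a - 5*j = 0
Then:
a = 33/37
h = 449/370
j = -231/185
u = -48/185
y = -6/37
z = 132/185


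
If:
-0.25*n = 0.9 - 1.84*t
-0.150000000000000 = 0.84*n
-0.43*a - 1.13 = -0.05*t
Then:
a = -2.57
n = -0.18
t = 0.46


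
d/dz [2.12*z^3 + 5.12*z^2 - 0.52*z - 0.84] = 6.36*z^2 + 10.24*z - 0.52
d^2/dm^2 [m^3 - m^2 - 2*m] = 6*m - 2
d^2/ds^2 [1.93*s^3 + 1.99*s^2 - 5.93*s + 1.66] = 11.58*s + 3.98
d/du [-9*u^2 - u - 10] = -18*u - 1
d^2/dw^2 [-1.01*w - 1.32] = 0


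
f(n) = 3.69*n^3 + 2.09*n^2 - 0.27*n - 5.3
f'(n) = 11.07*n^2 + 4.18*n - 0.27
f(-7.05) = -1192.50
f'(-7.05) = 520.47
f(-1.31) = -9.66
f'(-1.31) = 13.25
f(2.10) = 37.52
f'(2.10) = 57.33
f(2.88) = 99.40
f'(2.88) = 103.59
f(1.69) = 18.02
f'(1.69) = 38.41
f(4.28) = 321.14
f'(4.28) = 220.41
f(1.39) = 8.27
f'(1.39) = 26.93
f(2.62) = 74.70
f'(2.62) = 86.67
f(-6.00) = -725.48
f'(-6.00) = 373.17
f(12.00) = 6668.74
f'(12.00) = 1643.97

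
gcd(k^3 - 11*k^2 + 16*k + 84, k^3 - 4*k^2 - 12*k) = k^2 - 4*k - 12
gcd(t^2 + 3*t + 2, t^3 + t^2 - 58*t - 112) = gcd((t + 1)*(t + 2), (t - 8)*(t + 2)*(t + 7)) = t + 2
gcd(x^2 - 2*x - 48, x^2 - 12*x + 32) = x - 8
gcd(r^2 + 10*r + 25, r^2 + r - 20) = r + 5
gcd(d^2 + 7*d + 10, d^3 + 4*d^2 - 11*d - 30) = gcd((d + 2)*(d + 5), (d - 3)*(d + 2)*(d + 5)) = d^2 + 7*d + 10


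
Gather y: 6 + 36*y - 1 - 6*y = 30*y + 5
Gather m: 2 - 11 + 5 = -4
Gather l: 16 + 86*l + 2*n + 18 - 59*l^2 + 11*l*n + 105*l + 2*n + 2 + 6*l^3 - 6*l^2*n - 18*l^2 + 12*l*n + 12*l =6*l^3 + l^2*(-6*n - 77) + l*(23*n + 203) + 4*n + 36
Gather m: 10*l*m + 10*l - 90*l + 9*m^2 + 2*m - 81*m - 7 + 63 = -80*l + 9*m^2 + m*(10*l - 79) + 56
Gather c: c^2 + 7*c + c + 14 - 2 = c^2 + 8*c + 12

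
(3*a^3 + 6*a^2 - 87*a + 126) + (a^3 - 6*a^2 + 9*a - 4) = 4*a^3 - 78*a + 122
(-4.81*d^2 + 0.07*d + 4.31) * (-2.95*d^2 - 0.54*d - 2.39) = 14.1895*d^4 + 2.3909*d^3 - 1.2564*d^2 - 2.4947*d - 10.3009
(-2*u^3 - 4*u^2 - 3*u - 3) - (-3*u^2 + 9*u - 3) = -2*u^3 - u^2 - 12*u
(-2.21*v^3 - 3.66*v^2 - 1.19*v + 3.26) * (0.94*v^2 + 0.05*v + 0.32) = -2.0774*v^5 - 3.5509*v^4 - 2.0088*v^3 + 1.8337*v^2 - 0.2178*v + 1.0432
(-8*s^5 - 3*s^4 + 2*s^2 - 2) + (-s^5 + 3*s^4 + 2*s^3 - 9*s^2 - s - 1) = -9*s^5 + 2*s^3 - 7*s^2 - s - 3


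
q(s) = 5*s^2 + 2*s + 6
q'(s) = 10*s + 2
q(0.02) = 6.04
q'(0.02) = 2.20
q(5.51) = 168.82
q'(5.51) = 57.10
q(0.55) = 8.61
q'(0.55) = 7.50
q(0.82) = 11.00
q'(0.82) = 10.20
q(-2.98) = 44.44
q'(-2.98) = -27.80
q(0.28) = 6.95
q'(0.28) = 4.80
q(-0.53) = 6.34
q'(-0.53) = -3.30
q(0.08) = 6.19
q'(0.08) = 2.80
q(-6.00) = 174.00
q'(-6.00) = -58.00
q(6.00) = 198.00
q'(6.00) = 62.00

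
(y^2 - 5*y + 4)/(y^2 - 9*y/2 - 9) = 2*(-y^2 + 5*y - 4)/(-2*y^2 + 9*y + 18)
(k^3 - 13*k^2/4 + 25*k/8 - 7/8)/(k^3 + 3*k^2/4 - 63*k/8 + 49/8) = (2*k - 1)/(2*k + 7)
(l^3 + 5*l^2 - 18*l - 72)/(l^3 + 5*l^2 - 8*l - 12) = (l^2 - l - 12)/(l^2 - l - 2)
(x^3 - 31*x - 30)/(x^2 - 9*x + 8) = (x^3 - 31*x - 30)/(x^2 - 9*x + 8)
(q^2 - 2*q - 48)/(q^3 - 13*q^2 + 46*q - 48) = (q + 6)/(q^2 - 5*q + 6)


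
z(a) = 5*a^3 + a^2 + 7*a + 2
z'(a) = 15*a^2 + 2*a + 7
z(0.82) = 11.17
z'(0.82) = 18.73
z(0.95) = 13.84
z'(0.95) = 22.44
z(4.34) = 459.95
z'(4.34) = 298.21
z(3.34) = 222.83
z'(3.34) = 181.01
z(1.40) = 27.48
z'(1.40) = 39.20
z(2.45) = 98.68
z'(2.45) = 101.94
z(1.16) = 19.27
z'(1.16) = 29.50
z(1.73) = 42.99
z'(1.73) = 55.35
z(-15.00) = -16753.00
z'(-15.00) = 3352.00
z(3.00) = 167.00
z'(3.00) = 148.00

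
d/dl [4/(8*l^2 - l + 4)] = 4*(1 - 16*l)/(8*l^2 - l + 4)^2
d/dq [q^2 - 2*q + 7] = 2*q - 2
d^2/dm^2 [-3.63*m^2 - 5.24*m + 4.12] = -7.26000000000000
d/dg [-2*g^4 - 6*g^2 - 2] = -8*g^3 - 12*g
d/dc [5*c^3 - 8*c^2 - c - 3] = 15*c^2 - 16*c - 1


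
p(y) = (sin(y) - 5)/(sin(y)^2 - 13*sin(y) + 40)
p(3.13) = -0.13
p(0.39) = -0.13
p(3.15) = -0.12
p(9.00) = -0.13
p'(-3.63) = 0.02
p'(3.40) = 0.01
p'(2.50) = 0.01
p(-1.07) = -0.11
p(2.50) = -0.14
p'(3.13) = 0.02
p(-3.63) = -0.13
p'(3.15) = 0.02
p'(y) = (-2*sin(y)*cos(y) + 13*cos(y))*(sin(y) - 5)/(sin(y)^2 - 13*sin(y) + 40)^2 + cos(y)/(sin(y)^2 - 13*sin(y) + 40)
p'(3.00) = 0.02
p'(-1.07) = -0.01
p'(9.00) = 0.02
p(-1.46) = -0.11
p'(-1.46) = -0.00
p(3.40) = -0.12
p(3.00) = -0.13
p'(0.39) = -0.02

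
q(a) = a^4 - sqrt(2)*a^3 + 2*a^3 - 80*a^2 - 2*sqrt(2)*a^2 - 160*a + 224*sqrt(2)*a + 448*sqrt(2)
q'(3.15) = -222.57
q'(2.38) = -173.60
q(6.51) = 101.64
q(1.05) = 708.77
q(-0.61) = 507.11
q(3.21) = 408.92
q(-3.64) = -887.27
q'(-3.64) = 590.14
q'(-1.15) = 343.53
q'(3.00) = -216.37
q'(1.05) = -10.59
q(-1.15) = 344.58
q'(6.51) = 256.41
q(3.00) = 455.28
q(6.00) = 14.98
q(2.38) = 577.52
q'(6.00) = 90.11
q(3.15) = 422.34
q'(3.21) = -224.56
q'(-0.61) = 257.58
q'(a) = 4*a^3 - 3*sqrt(2)*a^2 + 6*a^2 - 160*a - 4*sqrt(2)*a - 160 + 224*sqrt(2)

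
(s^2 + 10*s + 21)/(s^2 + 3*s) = (s + 7)/s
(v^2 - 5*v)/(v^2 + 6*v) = (v - 5)/(v + 6)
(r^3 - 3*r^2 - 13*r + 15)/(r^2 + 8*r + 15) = (r^2 - 6*r + 5)/(r + 5)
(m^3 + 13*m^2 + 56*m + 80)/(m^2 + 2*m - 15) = (m^2 + 8*m + 16)/(m - 3)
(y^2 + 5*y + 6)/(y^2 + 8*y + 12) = (y + 3)/(y + 6)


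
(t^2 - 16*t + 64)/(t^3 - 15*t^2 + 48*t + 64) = 1/(t + 1)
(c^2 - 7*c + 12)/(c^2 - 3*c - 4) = (c - 3)/(c + 1)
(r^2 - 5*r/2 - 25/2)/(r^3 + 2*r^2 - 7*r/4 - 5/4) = 2*(r - 5)/(2*r^2 - r - 1)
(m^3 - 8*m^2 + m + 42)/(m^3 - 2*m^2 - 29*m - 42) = (m - 3)/(m + 3)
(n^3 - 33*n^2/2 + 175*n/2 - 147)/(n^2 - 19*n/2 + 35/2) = (2*n^2 - 19*n + 42)/(2*n - 5)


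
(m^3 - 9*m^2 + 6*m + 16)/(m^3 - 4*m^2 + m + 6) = (m - 8)/(m - 3)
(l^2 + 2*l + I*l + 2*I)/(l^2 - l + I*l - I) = (l + 2)/(l - 1)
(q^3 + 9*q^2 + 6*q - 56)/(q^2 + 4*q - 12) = (q^2 + 11*q + 28)/(q + 6)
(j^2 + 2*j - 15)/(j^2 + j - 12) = (j + 5)/(j + 4)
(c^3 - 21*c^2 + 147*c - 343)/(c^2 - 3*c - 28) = (c^2 - 14*c + 49)/(c + 4)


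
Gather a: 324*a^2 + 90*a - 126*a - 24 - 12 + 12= 324*a^2 - 36*a - 24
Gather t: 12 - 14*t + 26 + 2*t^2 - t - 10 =2*t^2 - 15*t + 28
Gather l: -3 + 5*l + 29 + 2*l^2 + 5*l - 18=2*l^2 + 10*l + 8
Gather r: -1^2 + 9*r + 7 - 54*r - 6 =-45*r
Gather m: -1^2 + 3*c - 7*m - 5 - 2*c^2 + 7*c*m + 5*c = -2*c^2 + 8*c + m*(7*c - 7) - 6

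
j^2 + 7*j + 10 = (j + 2)*(j + 5)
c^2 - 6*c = c*(c - 6)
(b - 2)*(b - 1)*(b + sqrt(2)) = b^3 - 3*b^2 + sqrt(2)*b^2 - 3*sqrt(2)*b + 2*b + 2*sqrt(2)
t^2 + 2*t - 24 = (t - 4)*(t + 6)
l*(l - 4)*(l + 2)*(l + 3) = l^4 + l^3 - 14*l^2 - 24*l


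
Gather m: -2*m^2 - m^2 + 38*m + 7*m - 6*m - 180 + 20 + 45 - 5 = -3*m^2 + 39*m - 120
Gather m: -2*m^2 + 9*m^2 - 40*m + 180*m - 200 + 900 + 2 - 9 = 7*m^2 + 140*m + 693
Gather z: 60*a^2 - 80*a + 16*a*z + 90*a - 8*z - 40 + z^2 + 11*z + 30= 60*a^2 + 10*a + z^2 + z*(16*a + 3) - 10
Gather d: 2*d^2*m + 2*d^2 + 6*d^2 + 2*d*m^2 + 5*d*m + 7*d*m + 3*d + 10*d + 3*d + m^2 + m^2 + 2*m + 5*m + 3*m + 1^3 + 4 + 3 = d^2*(2*m + 8) + d*(2*m^2 + 12*m + 16) + 2*m^2 + 10*m + 8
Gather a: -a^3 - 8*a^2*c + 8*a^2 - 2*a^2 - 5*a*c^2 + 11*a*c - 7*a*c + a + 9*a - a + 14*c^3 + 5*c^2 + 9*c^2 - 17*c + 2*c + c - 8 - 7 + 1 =-a^3 + a^2*(6 - 8*c) + a*(-5*c^2 + 4*c + 9) + 14*c^3 + 14*c^2 - 14*c - 14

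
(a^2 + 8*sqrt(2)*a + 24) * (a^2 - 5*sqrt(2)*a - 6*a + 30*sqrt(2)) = a^4 - 6*a^3 + 3*sqrt(2)*a^3 - 56*a^2 - 18*sqrt(2)*a^2 - 120*sqrt(2)*a + 336*a + 720*sqrt(2)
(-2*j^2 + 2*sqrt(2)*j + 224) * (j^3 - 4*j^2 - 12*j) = -2*j^5 + 2*sqrt(2)*j^4 + 8*j^4 - 8*sqrt(2)*j^3 + 248*j^3 - 896*j^2 - 24*sqrt(2)*j^2 - 2688*j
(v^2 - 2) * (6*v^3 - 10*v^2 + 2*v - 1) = 6*v^5 - 10*v^4 - 10*v^3 + 19*v^2 - 4*v + 2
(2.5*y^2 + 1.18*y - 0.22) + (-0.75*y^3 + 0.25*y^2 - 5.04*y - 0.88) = -0.75*y^3 + 2.75*y^2 - 3.86*y - 1.1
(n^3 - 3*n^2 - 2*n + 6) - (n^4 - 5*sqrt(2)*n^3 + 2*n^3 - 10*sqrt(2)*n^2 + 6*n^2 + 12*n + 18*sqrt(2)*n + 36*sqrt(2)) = -n^4 - n^3 + 5*sqrt(2)*n^3 - 9*n^2 + 10*sqrt(2)*n^2 - 18*sqrt(2)*n - 14*n - 36*sqrt(2) + 6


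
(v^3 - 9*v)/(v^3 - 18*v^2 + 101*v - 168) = v*(v + 3)/(v^2 - 15*v + 56)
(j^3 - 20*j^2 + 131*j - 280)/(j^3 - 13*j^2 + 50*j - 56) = (j^2 - 13*j + 40)/(j^2 - 6*j + 8)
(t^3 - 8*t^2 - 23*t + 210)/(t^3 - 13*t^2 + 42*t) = (t + 5)/t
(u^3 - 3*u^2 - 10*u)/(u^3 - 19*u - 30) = u/(u + 3)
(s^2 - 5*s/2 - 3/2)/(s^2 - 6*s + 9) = (s + 1/2)/(s - 3)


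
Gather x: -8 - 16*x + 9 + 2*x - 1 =-14*x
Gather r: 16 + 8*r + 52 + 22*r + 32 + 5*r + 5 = 35*r + 105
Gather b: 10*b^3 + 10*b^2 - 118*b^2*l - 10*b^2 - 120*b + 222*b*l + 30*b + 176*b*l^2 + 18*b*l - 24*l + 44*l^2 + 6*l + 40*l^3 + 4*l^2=10*b^3 - 118*b^2*l + b*(176*l^2 + 240*l - 90) + 40*l^3 + 48*l^2 - 18*l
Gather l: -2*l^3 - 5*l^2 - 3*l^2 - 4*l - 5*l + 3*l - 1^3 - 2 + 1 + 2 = -2*l^3 - 8*l^2 - 6*l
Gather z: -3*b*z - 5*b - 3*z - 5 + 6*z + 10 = -5*b + z*(3 - 3*b) + 5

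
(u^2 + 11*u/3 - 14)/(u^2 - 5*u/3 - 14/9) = 3*(u + 6)/(3*u + 2)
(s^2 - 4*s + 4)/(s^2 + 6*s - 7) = (s^2 - 4*s + 4)/(s^2 + 6*s - 7)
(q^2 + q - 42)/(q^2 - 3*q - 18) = (q + 7)/(q + 3)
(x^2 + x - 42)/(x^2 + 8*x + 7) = (x - 6)/(x + 1)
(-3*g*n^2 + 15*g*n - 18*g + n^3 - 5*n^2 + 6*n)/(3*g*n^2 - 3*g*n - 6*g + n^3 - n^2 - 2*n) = (-3*g*n + 9*g + n^2 - 3*n)/(3*g*n + 3*g + n^2 + n)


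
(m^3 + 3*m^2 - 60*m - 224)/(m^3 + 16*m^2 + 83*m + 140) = (m - 8)/(m + 5)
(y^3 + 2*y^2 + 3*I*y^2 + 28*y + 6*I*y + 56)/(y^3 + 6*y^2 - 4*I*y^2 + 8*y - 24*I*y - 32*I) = (y + 7*I)/(y + 4)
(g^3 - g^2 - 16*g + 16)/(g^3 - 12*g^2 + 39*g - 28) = (g + 4)/(g - 7)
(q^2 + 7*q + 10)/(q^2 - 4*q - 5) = (q^2 + 7*q + 10)/(q^2 - 4*q - 5)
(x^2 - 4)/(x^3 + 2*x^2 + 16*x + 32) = (x - 2)/(x^2 + 16)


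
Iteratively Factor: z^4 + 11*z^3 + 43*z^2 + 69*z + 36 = (z + 1)*(z^3 + 10*z^2 + 33*z + 36) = (z + 1)*(z + 3)*(z^2 + 7*z + 12) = (z + 1)*(z + 3)*(z + 4)*(z + 3)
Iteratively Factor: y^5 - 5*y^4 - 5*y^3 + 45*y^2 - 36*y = (y)*(y^4 - 5*y^3 - 5*y^2 + 45*y - 36) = y*(y - 4)*(y^3 - y^2 - 9*y + 9) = y*(y - 4)*(y - 3)*(y^2 + 2*y - 3) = y*(y - 4)*(y - 3)*(y - 1)*(y + 3)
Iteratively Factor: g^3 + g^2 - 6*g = (g - 2)*(g^2 + 3*g) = (g - 2)*(g + 3)*(g)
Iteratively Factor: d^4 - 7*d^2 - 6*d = (d)*(d^3 - 7*d - 6) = d*(d + 2)*(d^2 - 2*d - 3) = d*(d - 3)*(d + 2)*(d + 1)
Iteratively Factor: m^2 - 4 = (m + 2)*(m - 2)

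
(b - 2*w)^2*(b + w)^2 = b^4 - 2*b^3*w - 3*b^2*w^2 + 4*b*w^3 + 4*w^4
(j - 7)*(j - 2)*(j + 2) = j^3 - 7*j^2 - 4*j + 28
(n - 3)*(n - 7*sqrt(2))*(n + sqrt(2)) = n^3 - 6*sqrt(2)*n^2 - 3*n^2 - 14*n + 18*sqrt(2)*n + 42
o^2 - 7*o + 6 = (o - 6)*(o - 1)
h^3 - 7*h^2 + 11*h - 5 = (h - 5)*(h - 1)^2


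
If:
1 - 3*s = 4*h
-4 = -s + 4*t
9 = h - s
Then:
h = 4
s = -5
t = -9/4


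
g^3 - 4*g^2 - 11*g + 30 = (g - 5)*(g - 2)*(g + 3)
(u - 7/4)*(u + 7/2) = u^2 + 7*u/4 - 49/8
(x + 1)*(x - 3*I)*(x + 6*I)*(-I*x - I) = -I*x^4 + 3*x^3 - 2*I*x^3 + 6*x^2 - 19*I*x^2 + 3*x - 36*I*x - 18*I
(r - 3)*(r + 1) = r^2 - 2*r - 3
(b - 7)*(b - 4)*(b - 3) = b^3 - 14*b^2 + 61*b - 84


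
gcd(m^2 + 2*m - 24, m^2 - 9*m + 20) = m - 4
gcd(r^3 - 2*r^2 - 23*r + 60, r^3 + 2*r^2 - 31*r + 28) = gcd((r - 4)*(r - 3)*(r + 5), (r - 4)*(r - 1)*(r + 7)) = r - 4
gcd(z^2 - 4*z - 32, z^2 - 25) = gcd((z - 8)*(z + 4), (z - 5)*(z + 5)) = 1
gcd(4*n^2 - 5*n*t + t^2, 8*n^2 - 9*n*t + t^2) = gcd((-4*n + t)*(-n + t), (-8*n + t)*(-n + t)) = -n + t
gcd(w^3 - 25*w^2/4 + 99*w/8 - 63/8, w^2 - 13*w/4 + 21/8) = w^2 - 13*w/4 + 21/8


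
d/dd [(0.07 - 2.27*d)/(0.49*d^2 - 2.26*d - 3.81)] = (1.1123*d^2 - 0.0686*d + 8.8069)/(0.2401*d^4 - 2.2148*d^3 + 1.3738*d^2 + 17.2212*d + 14.5161)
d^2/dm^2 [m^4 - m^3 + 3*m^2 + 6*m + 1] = 12*m^2 - 6*m + 6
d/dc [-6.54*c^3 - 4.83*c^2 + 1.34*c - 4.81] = -19.62*c^2 - 9.66*c + 1.34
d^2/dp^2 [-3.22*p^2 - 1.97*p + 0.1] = -6.44000000000000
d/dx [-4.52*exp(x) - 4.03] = -4.52*exp(x)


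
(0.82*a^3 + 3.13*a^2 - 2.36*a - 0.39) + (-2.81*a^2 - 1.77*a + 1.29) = 0.82*a^3 + 0.32*a^2 - 4.13*a + 0.9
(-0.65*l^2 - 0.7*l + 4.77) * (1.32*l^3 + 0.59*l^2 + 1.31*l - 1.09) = -0.858*l^5 - 1.3075*l^4 + 5.0319*l^3 + 2.6058*l^2 + 7.0117*l - 5.1993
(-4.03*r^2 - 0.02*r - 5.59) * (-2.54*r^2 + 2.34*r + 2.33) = 10.2362*r^4 - 9.3794*r^3 + 4.7619*r^2 - 13.1272*r - 13.0247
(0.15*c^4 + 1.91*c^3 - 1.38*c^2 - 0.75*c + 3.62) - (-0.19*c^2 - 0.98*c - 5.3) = 0.15*c^4 + 1.91*c^3 - 1.19*c^2 + 0.23*c + 8.92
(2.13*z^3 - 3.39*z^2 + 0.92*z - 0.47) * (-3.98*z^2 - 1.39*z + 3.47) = -8.4774*z^5 + 10.5315*z^4 + 8.4416*z^3 - 11.1715*z^2 + 3.8457*z - 1.6309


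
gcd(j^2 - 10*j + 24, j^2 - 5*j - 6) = j - 6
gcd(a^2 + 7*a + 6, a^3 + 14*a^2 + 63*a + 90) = a + 6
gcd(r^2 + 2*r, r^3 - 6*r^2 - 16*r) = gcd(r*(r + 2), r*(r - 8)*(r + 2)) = r^2 + 2*r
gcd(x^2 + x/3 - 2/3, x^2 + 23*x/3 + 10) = 1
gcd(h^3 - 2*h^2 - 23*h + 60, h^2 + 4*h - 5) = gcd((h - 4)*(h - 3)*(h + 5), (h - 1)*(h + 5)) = h + 5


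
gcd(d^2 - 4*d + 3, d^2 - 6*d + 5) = d - 1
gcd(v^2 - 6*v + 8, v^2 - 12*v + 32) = v - 4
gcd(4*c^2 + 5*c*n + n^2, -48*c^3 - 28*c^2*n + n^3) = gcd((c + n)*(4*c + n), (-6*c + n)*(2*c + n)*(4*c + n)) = 4*c + n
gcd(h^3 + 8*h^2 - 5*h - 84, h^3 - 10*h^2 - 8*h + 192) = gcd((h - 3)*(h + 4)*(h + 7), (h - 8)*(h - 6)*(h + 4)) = h + 4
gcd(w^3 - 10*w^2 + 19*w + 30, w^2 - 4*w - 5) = w^2 - 4*w - 5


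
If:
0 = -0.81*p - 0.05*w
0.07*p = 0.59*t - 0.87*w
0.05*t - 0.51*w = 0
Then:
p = 0.00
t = 0.00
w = 0.00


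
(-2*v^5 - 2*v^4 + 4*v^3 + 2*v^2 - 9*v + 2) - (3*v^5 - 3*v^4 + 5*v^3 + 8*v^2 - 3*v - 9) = -5*v^5 + v^4 - v^3 - 6*v^2 - 6*v + 11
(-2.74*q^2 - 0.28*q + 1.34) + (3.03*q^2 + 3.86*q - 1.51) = 0.29*q^2 + 3.58*q - 0.17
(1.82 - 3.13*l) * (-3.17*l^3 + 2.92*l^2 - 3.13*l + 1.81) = 9.9221*l^4 - 14.909*l^3 + 15.1113*l^2 - 11.3619*l + 3.2942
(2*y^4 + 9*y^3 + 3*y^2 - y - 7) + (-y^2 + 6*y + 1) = 2*y^4 + 9*y^3 + 2*y^2 + 5*y - 6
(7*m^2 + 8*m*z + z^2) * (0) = 0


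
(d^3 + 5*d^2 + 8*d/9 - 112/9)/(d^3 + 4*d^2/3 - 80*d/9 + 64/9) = (3*d + 7)/(3*d - 4)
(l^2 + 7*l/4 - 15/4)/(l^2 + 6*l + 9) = (l - 5/4)/(l + 3)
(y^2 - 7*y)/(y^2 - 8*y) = (y - 7)/(y - 8)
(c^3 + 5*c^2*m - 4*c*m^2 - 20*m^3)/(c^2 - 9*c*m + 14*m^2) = (c^2 + 7*c*m + 10*m^2)/(c - 7*m)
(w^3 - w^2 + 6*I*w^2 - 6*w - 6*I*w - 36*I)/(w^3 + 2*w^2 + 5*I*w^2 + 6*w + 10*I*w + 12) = (w - 3)/(w - I)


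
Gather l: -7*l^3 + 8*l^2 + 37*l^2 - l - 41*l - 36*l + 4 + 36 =-7*l^3 + 45*l^2 - 78*l + 40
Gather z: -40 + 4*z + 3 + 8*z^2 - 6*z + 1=8*z^2 - 2*z - 36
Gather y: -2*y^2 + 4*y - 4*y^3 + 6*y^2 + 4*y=-4*y^3 + 4*y^2 + 8*y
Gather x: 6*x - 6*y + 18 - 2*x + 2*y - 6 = 4*x - 4*y + 12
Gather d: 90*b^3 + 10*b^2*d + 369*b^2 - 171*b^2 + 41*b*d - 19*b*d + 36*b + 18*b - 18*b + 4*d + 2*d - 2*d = 90*b^3 + 198*b^2 + 36*b + d*(10*b^2 + 22*b + 4)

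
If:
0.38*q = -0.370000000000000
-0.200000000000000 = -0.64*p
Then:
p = 0.31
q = -0.97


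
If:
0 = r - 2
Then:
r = 2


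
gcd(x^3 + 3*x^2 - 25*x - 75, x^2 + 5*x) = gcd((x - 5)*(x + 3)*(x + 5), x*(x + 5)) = x + 5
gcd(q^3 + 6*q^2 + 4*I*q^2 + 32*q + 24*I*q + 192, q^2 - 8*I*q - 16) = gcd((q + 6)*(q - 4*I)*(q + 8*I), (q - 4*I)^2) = q - 4*I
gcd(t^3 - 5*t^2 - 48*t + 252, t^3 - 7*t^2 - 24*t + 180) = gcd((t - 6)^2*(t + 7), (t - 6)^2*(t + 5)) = t^2 - 12*t + 36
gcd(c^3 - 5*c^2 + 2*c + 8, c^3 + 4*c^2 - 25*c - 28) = c^2 - 3*c - 4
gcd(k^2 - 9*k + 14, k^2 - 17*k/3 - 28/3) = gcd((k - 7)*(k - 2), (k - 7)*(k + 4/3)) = k - 7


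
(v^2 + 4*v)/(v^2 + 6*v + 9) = v*(v + 4)/(v^2 + 6*v + 9)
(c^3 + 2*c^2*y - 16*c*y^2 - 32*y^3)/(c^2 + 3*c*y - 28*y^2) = (c^2 + 6*c*y + 8*y^2)/(c + 7*y)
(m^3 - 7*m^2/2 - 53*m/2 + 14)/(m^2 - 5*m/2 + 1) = (m^2 - 3*m - 28)/(m - 2)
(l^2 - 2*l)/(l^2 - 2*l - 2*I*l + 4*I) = l/(l - 2*I)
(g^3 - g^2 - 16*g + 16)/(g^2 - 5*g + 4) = g + 4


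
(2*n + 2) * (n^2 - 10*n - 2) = 2*n^3 - 18*n^2 - 24*n - 4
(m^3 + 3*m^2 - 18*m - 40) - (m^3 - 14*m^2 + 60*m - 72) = 17*m^2 - 78*m + 32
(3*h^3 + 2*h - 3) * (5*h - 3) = 15*h^4 - 9*h^3 + 10*h^2 - 21*h + 9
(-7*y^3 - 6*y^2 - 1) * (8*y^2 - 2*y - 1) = -56*y^5 - 34*y^4 + 19*y^3 - 2*y^2 + 2*y + 1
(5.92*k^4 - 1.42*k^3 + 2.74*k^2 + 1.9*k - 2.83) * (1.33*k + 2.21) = 7.8736*k^5 + 11.1946*k^4 + 0.506000000000001*k^3 + 8.5824*k^2 + 0.435099999999999*k - 6.2543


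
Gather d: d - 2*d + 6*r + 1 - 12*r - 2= -d - 6*r - 1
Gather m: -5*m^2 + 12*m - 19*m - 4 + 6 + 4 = -5*m^2 - 7*m + 6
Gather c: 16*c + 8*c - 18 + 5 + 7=24*c - 6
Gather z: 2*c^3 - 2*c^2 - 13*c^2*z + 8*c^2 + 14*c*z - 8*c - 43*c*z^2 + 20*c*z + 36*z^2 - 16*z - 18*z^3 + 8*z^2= 2*c^3 + 6*c^2 - 8*c - 18*z^3 + z^2*(44 - 43*c) + z*(-13*c^2 + 34*c - 16)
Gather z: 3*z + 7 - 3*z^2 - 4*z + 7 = -3*z^2 - z + 14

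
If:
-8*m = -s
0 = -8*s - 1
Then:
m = -1/64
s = -1/8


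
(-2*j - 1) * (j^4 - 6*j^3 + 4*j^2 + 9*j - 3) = -2*j^5 + 11*j^4 - 2*j^3 - 22*j^2 - 3*j + 3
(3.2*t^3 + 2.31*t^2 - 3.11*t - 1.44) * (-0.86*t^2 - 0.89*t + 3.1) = -2.752*t^5 - 4.8346*t^4 + 10.5387*t^3 + 11.1673*t^2 - 8.3594*t - 4.464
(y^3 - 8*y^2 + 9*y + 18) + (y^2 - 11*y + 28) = y^3 - 7*y^2 - 2*y + 46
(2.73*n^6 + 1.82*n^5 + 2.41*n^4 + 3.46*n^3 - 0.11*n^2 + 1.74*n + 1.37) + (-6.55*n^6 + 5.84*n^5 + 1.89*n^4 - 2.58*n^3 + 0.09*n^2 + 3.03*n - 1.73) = -3.82*n^6 + 7.66*n^5 + 4.3*n^4 + 0.88*n^3 - 0.02*n^2 + 4.77*n - 0.36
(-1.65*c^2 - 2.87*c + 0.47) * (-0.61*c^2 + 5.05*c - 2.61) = 1.0065*c^4 - 6.5818*c^3 - 10.4737*c^2 + 9.8642*c - 1.2267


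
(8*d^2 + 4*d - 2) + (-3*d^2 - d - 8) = 5*d^2 + 3*d - 10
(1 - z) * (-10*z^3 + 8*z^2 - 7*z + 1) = 10*z^4 - 18*z^3 + 15*z^2 - 8*z + 1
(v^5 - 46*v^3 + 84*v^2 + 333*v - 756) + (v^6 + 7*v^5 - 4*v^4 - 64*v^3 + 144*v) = v^6 + 8*v^5 - 4*v^4 - 110*v^3 + 84*v^2 + 477*v - 756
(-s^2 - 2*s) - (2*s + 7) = -s^2 - 4*s - 7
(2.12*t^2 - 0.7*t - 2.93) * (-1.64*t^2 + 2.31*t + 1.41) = -3.4768*t^4 + 6.0452*t^3 + 6.1774*t^2 - 7.7553*t - 4.1313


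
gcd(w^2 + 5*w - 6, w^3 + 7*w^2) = 1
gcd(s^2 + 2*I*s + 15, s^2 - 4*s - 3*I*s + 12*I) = s - 3*I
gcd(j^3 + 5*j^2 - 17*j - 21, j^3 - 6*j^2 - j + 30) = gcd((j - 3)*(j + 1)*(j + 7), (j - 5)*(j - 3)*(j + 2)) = j - 3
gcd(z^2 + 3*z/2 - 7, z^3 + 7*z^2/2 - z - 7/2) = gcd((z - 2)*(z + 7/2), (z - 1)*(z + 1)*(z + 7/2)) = z + 7/2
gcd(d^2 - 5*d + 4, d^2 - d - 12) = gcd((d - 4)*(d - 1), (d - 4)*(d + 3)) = d - 4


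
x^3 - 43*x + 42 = (x - 6)*(x - 1)*(x + 7)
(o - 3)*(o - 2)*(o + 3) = o^3 - 2*o^2 - 9*o + 18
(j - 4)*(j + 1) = j^2 - 3*j - 4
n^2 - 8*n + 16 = (n - 4)^2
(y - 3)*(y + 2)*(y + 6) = y^3 + 5*y^2 - 12*y - 36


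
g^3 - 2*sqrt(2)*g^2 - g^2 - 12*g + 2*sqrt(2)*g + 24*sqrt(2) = (g - 4)*(g + 3)*(g - 2*sqrt(2))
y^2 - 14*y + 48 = (y - 8)*(y - 6)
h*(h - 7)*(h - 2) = h^3 - 9*h^2 + 14*h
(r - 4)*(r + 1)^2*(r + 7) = r^4 + 5*r^3 - 21*r^2 - 53*r - 28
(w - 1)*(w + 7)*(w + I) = w^3 + 6*w^2 + I*w^2 - 7*w + 6*I*w - 7*I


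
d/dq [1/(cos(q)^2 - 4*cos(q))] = 2*(cos(q) - 2)*sin(q)/((cos(q) - 4)^2*cos(q)^2)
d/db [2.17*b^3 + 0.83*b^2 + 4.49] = b*(6.51*b + 1.66)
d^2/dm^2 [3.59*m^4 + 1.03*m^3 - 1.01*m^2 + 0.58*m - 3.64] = 43.08*m^2 + 6.18*m - 2.02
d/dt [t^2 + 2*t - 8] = 2*t + 2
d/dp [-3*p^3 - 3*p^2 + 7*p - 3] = -9*p^2 - 6*p + 7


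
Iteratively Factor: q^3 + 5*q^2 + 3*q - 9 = (q - 1)*(q^2 + 6*q + 9) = (q - 1)*(q + 3)*(q + 3)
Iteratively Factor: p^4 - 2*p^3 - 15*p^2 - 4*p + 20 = (p + 2)*(p^3 - 4*p^2 - 7*p + 10) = (p - 5)*(p + 2)*(p^2 + p - 2) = (p - 5)*(p + 2)^2*(p - 1)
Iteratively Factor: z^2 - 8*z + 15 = (z - 5)*(z - 3)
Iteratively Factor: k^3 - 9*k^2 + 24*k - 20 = (k - 2)*(k^2 - 7*k + 10) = (k - 5)*(k - 2)*(k - 2)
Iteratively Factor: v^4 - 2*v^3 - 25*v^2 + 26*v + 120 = (v + 2)*(v^3 - 4*v^2 - 17*v + 60) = (v + 2)*(v + 4)*(v^2 - 8*v + 15) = (v - 3)*(v + 2)*(v + 4)*(v - 5)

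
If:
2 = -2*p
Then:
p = -1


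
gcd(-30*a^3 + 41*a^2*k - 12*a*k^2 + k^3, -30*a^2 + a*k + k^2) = 5*a - k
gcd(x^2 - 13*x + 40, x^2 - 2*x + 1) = 1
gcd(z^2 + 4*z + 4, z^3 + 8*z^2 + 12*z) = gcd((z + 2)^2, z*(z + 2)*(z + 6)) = z + 2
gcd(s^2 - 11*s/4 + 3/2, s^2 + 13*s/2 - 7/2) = 1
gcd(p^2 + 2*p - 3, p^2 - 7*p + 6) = p - 1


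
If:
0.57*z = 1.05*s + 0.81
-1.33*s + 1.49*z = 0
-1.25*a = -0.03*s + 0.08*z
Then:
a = 0.05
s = -1.50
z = -1.34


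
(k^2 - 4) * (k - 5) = k^3 - 5*k^2 - 4*k + 20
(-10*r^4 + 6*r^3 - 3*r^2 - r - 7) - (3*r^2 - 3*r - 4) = -10*r^4 + 6*r^3 - 6*r^2 + 2*r - 3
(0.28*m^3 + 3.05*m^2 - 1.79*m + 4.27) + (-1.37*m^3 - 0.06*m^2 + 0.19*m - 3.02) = -1.09*m^3 + 2.99*m^2 - 1.6*m + 1.25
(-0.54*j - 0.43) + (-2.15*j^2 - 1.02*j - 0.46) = -2.15*j^2 - 1.56*j - 0.89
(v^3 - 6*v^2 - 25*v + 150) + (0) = v^3 - 6*v^2 - 25*v + 150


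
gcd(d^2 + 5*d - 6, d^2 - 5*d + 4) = d - 1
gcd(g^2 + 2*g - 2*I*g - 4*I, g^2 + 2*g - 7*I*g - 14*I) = g + 2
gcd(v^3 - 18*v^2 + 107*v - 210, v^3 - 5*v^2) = v - 5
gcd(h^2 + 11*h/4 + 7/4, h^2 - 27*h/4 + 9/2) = 1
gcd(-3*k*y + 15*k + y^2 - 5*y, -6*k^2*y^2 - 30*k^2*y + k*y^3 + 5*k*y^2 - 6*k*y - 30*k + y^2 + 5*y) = 1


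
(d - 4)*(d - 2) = d^2 - 6*d + 8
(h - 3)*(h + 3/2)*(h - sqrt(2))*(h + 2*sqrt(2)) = h^4 - 3*h^3/2 + sqrt(2)*h^3 - 17*h^2/2 - 3*sqrt(2)*h^2/2 - 9*sqrt(2)*h/2 + 6*h + 18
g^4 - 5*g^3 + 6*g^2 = g^2*(g - 3)*(g - 2)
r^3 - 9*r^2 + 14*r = r*(r - 7)*(r - 2)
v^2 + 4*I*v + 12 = (v - 2*I)*(v + 6*I)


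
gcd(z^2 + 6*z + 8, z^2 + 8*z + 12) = z + 2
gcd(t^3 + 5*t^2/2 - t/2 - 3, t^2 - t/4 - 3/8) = 1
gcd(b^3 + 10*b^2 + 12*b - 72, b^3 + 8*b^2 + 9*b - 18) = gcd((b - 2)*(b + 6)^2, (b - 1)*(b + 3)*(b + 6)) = b + 6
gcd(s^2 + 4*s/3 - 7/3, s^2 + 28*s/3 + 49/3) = s + 7/3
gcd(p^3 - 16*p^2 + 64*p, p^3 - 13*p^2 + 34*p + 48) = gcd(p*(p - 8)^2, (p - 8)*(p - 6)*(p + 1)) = p - 8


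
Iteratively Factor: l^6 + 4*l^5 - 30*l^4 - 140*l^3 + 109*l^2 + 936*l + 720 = (l + 4)*(l^5 - 30*l^3 - 20*l^2 + 189*l + 180) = (l + 4)^2*(l^4 - 4*l^3 - 14*l^2 + 36*l + 45) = (l + 1)*(l + 4)^2*(l^3 - 5*l^2 - 9*l + 45) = (l - 5)*(l + 1)*(l + 4)^2*(l^2 - 9) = (l - 5)*(l + 1)*(l + 3)*(l + 4)^2*(l - 3)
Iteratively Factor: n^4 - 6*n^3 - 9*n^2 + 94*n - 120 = (n - 3)*(n^3 - 3*n^2 - 18*n + 40) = (n - 5)*(n - 3)*(n^2 + 2*n - 8) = (n - 5)*(n - 3)*(n - 2)*(n + 4)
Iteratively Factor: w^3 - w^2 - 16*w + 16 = (w - 4)*(w^2 + 3*w - 4) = (w - 4)*(w - 1)*(w + 4)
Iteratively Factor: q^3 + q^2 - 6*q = (q - 2)*(q^2 + 3*q) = (q - 2)*(q + 3)*(q)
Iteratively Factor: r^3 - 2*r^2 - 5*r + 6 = (r - 3)*(r^2 + r - 2) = (r - 3)*(r - 1)*(r + 2)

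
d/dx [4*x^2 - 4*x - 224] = 8*x - 4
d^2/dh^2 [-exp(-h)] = -exp(-h)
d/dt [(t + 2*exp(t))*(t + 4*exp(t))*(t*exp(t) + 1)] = (t + 1)*(t + 2*exp(t))*(t + 4*exp(t))*exp(t) + (t + 2*exp(t))*(t*exp(t) + 1)*(4*exp(t) + 1) + (t + 4*exp(t))*(t*exp(t) + 1)*(2*exp(t) + 1)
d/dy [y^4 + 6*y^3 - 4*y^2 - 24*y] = 4*y^3 + 18*y^2 - 8*y - 24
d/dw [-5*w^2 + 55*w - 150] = 55 - 10*w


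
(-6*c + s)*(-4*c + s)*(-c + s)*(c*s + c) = -24*c^4*s - 24*c^4 + 34*c^3*s^2 + 34*c^3*s - 11*c^2*s^3 - 11*c^2*s^2 + c*s^4 + c*s^3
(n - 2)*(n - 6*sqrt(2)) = n^2 - 6*sqrt(2)*n - 2*n + 12*sqrt(2)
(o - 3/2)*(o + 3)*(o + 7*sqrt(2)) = o^3 + 3*o^2/2 + 7*sqrt(2)*o^2 - 9*o/2 + 21*sqrt(2)*o/2 - 63*sqrt(2)/2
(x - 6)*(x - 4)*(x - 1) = x^3 - 11*x^2 + 34*x - 24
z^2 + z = z*(z + 1)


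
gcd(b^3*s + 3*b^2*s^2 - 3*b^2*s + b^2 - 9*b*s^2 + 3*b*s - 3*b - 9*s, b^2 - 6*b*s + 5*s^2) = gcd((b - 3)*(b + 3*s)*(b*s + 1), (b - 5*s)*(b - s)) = 1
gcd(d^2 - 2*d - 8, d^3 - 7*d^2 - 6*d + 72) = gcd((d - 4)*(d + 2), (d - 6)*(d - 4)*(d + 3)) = d - 4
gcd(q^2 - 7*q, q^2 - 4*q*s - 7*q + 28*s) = q - 7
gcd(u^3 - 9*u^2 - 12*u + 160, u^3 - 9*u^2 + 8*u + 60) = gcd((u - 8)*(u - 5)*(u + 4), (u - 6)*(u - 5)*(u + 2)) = u - 5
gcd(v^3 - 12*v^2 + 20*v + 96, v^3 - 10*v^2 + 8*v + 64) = v^2 - 6*v - 16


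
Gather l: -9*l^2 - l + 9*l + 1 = -9*l^2 + 8*l + 1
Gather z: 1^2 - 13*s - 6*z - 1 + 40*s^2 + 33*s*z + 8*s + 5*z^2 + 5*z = 40*s^2 - 5*s + 5*z^2 + z*(33*s - 1)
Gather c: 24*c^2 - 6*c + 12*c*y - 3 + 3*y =24*c^2 + c*(12*y - 6) + 3*y - 3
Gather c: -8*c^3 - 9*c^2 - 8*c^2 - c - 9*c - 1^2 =-8*c^3 - 17*c^2 - 10*c - 1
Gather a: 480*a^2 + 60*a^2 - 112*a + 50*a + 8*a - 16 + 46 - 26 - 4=540*a^2 - 54*a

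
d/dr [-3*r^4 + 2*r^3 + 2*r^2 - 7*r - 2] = -12*r^3 + 6*r^2 + 4*r - 7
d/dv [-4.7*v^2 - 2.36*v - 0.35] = -9.4*v - 2.36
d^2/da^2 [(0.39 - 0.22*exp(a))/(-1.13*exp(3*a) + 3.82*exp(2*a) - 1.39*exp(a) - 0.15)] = (1.123672*exp(6*a) - 7.330875*exp(5*a) + 20.346326*exp(4*a) - 23.305904*exp(3*a) + 7.563771*exp(2*a) - 1.693269*exp(a) + 0.086265)*exp(a)/(1.442897*exp(9*a) - 14.633274*exp(8*a) + 54.792909*exp(7*a) - 91.168807*exp(6*a) + 63.515187*exp(5*a) - 14.161656*exp(4*a) - 2.016926*exp(3*a) + 0.611595*exp(2*a) + 0.093825*exp(a) + 0.003375)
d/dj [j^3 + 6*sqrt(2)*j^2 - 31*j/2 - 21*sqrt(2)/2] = 3*j^2 + 12*sqrt(2)*j - 31/2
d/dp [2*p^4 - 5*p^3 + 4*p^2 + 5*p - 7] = 8*p^3 - 15*p^2 + 8*p + 5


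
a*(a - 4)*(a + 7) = a^3 + 3*a^2 - 28*a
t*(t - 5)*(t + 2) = t^3 - 3*t^2 - 10*t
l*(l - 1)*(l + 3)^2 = l^4 + 5*l^3 + 3*l^2 - 9*l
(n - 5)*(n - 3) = n^2 - 8*n + 15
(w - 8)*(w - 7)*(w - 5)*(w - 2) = w^4 - 22*w^3 + 171*w^2 - 542*w + 560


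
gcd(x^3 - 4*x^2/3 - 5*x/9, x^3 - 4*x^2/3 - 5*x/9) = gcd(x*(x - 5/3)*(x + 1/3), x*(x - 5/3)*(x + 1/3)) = x^3 - 4*x^2/3 - 5*x/9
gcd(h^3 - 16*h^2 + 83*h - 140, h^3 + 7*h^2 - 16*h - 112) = h - 4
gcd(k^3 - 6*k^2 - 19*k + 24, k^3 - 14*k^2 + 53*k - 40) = k^2 - 9*k + 8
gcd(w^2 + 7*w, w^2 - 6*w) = w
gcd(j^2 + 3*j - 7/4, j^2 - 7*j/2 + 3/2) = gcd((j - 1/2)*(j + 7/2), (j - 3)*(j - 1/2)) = j - 1/2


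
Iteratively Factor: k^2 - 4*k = (k)*(k - 4)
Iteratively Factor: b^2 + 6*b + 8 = (b + 2)*(b + 4)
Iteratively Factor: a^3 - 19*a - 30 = (a + 3)*(a^2 - 3*a - 10) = (a + 2)*(a + 3)*(a - 5)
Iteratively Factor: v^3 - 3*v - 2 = (v + 1)*(v^2 - v - 2) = (v + 1)^2*(v - 2)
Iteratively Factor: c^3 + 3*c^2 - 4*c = (c + 4)*(c^2 - c) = c*(c + 4)*(c - 1)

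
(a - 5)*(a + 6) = a^2 + a - 30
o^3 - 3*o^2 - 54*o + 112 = (o - 8)*(o - 2)*(o + 7)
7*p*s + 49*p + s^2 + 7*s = (7*p + s)*(s + 7)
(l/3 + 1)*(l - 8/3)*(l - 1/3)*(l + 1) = l^4/3 + l^3/3 - 73*l^2/27 - 49*l/27 + 8/9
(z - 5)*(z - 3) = z^2 - 8*z + 15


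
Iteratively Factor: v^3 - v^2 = (v)*(v^2 - v) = v^2*(v - 1)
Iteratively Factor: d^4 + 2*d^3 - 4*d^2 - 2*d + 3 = (d + 3)*(d^3 - d^2 - d + 1) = (d + 1)*(d + 3)*(d^2 - 2*d + 1) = (d - 1)*(d + 1)*(d + 3)*(d - 1)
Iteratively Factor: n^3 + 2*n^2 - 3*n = (n - 1)*(n^2 + 3*n) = n*(n - 1)*(n + 3)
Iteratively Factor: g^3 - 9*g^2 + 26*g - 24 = (g - 2)*(g^2 - 7*g + 12) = (g - 4)*(g - 2)*(g - 3)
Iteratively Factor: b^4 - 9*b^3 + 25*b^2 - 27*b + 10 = (b - 5)*(b^3 - 4*b^2 + 5*b - 2) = (b - 5)*(b - 2)*(b^2 - 2*b + 1) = (b - 5)*(b - 2)*(b - 1)*(b - 1)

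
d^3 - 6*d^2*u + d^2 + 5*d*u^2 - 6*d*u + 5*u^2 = (d + 1)*(d - 5*u)*(d - u)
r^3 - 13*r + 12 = (r - 3)*(r - 1)*(r + 4)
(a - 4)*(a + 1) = a^2 - 3*a - 4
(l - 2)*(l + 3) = l^2 + l - 6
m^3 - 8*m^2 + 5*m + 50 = (m - 5)^2*(m + 2)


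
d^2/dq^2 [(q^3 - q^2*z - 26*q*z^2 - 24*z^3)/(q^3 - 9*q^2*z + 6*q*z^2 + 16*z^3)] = 16*z*(q^3 - 15*q^2*z + 102*q*z^2 - 260*z^3)/(q^6 - 30*q^5*z + 348*q^4*z^2 - 1960*q^3*z^3 + 5568*q^2*z^4 - 7680*q*z^5 + 4096*z^6)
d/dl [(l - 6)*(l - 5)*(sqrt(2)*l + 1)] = 3*sqrt(2)*l^2 - 22*sqrt(2)*l + 2*l - 11 + 30*sqrt(2)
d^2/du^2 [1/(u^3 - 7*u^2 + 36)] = 2*(u^2*(3*u - 14)^2 + (7 - 3*u)*(u^3 - 7*u^2 + 36))/(u^3 - 7*u^2 + 36)^3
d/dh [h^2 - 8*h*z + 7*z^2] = 2*h - 8*z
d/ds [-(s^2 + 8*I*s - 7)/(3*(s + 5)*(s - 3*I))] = (s^2*(-5 + 11*I) + s*(-14 + 30*I) - 155 + 21*I)/(3*s^4 + s^3*(30 - 18*I) + s^2*(48 - 180*I) + s*(-270 - 450*I) - 675)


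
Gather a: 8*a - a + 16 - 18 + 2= 7*a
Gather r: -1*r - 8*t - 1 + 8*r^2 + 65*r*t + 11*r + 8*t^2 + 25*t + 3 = 8*r^2 + r*(65*t + 10) + 8*t^2 + 17*t + 2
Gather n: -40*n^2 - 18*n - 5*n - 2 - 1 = -40*n^2 - 23*n - 3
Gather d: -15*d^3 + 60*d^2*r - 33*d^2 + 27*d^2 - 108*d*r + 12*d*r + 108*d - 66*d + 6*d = -15*d^3 + d^2*(60*r - 6) + d*(48 - 96*r)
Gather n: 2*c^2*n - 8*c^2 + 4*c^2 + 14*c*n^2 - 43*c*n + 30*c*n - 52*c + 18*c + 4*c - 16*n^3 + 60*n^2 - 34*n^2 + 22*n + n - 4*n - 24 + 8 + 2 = -4*c^2 - 30*c - 16*n^3 + n^2*(14*c + 26) + n*(2*c^2 - 13*c + 19) - 14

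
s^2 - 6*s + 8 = (s - 4)*(s - 2)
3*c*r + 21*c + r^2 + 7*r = (3*c + r)*(r + 7)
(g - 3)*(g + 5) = g^2 + 2*g - 15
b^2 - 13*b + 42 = (b - 7)*(b - 6)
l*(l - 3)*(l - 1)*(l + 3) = l^4 - l^3 - 9*l^2 + 9*l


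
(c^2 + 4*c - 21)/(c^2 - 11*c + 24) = (c + 7)/(c - 8)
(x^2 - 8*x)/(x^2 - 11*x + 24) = x/(x - 3)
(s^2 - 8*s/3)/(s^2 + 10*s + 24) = s*(3*s - 8)/(3*(s^2 + 10*s + 24))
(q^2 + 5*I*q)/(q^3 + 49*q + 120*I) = q/(q^2 - 5*I*q + 24)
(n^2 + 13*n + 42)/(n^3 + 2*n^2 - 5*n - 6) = (n^2 + 13*n + 42)/(n^3 + 2*n^2 - 5*n - 6)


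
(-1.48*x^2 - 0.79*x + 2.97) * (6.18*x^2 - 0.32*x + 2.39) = -9.1464*x^4 - 4.4086*x^3 + 15.0702*x^2 - 2.8385*x + 7.0983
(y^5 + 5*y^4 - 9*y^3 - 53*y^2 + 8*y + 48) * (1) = y^5 + 5*y^4 - 9*y^3 - 53*y^2 + 8*y + 48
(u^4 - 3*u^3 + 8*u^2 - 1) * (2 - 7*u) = -7*u^5 + 23*u^4 - 62*u^3 + 16*u^2 + 7*u - 2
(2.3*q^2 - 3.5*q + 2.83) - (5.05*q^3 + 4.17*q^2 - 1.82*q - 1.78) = -5.05*q^3 - 1.87*q^2 - 1.68*q + 4.61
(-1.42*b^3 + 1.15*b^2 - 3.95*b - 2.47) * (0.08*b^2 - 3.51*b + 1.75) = -0.1136*b^5 + 5.0762*b^4 - 6.8375*b^3 + 15.6794*b^2 + 1.7572*b - 4.3225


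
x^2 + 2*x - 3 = (x - 1)*(x + 3)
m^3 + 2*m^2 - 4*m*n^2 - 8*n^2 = (m + 2)*(m - 2*n)*(m + 2*n)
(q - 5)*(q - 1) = q^2 - 6*q + 5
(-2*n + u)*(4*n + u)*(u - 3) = -8*n^2*u + 24*n^2 + 2*n*u^2 - 6*n*u + u^3 - 3*u^2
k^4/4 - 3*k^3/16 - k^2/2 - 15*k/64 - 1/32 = (k/2 + 1/4)^2*(k - 2)*(k + 1/4)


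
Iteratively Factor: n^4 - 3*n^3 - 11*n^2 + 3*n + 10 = (n - 1)*(n^3 - 2*n^2 - 13*n - 10) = (n - 1)*(n + 2)*(n^2 - 4*n - 5) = (n - 5)*(n - 1)*(n + 2)*(n + 1)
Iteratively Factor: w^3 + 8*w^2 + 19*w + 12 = (w + 4)*(w^2 + 4*w + 3) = (w + 1)*(w + 4)*(w + 3)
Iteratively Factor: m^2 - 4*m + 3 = (m - 1)*(m - 3)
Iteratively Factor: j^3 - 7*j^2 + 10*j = (j - 2)*(j^2 - 5*j) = j*(j - 2)*(j - 5)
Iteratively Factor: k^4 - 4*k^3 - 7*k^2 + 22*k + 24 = (k - 3)*(k^3 - k^2 - 10*k - 8) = (k - 3)*(k + 2)*(k^2 - 3*k - 4) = (k - 4)*(k - 3)*(k + 2)*(k + 1)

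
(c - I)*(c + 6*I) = c^2 + 5*I*c + 6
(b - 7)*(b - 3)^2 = b^3 - 13*b^2 + 51*b - 63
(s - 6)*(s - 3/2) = s^2 - 15*s/2 + 9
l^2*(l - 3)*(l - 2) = l^4 - 5*l^3 + 6*l^2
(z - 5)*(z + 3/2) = z^2 - 7*z/2 - 15/2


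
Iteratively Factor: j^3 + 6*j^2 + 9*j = (j + 3)*(j^2 + 3*j) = j*(j + 3)*(j + 3)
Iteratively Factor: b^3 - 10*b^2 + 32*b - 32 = (b - 4)*(b^2 - 6*b + 8) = (b - 4)*(b - 2)*(b - 4)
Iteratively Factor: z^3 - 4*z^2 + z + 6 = (z + 1)*(z^2 - 5*z + 6) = (z - 2)*(z + 1)*(z - 3)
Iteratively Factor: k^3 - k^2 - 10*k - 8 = (k + 1)*(k^2 - 2*k - 8) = (k - 4)*(k + 1)*(k + 2)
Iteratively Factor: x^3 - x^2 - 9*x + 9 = (x - 3)*(x^2 + 2*x - 3) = (x - 3)*(x - 1)*(x + 3)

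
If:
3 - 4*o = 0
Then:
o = 3/4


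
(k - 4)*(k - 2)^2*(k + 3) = k^4 - 5*k^3 - 4*k^2 + 44*k - 48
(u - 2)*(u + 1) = u^2 - u - 2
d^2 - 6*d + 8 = (d - 4)*(d - 2)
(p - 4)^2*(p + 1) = p^3 - 7*p^2 + 8*p + 16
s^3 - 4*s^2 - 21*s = s*(s - 7)*(s + 3)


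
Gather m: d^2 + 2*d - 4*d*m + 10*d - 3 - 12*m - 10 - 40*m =d^2 + 12*d + m*(-4*d - 52) - 13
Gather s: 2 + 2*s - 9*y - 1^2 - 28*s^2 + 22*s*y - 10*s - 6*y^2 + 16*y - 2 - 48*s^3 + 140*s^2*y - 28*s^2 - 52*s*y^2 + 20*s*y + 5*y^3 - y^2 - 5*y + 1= -48*s^3 + s^2*(140*y - 56) + s*(-52*y^2 + 42*y - 8) + 5*y^3 - 7*y^2 + 2*y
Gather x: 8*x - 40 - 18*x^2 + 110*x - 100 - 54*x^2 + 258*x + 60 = -72*x^2 + 376*x - 80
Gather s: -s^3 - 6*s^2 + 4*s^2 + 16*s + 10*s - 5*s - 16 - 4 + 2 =-s^3 - 2*s^2 + 21*s - 18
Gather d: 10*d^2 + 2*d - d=10*d^2 + d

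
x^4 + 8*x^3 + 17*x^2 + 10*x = x*(x + 1)*(x + 2)*(x + 5)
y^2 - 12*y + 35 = (y - 7)*(y - 5)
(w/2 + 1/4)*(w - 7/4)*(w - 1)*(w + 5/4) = w^4/2 - w^3/2 - 39*w^2/32 + 43*w/64 + 35/64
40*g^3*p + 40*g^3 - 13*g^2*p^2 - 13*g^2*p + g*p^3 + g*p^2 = (-8*g + p)*(-5*g + p)*(g*p + g)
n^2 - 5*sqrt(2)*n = n*(n - 5*sqrt(2))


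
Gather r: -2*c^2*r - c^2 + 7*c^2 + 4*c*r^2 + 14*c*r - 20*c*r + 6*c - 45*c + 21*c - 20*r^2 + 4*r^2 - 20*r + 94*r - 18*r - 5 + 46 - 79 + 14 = 6*c^2 - 18*c + r^2*(4*c - 16) + r*(-2*c^2 - 6*c + 56) - 24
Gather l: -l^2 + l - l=-l^2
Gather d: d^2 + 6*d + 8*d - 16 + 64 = d^2 + 14*d + 48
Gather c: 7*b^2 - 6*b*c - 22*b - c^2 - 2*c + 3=7*b^2 - 22*b - c^2 + c*(-6*b - 2) + 3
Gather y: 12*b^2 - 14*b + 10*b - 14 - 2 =12*b^2 - 4*b - 16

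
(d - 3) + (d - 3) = 2*d - 6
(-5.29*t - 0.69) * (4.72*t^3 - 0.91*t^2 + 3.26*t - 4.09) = -24.9688*t^4 + 1.5571*t^3 - 16.6175*t^2 + 19.3867*t + 2.8221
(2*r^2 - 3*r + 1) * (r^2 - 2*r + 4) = 2*r^4 - 7*r^3 + 15*r^2 - 14*r + 4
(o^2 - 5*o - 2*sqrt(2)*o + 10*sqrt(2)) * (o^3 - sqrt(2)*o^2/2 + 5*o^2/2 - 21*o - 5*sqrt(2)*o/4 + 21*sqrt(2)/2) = o^5 - 5*sqrt(2)*o^4/2 - 5*o^4/2 - 63*o^3/2 + 25*sqrt(2)*o^3/4 + 100*o^2 + 335*sqrt(2)*o^2/4 - 525*sqrt(2)*o/2 - 67*o + 210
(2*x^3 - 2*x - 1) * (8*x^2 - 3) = 16*x^5 - 22*x^3 - 8*x^2 + 6*x + 3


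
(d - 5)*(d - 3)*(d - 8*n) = d^3 - 8*d^2*n - 8*d^2 + 64*d*n + 15*d - 120*n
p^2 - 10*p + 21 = (p - 7)*(p - 3)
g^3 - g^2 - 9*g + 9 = (g - 3)*(g - 1)*(g + 3)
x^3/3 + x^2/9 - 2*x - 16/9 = (x/3 + 1/3)*(x - 8/3)*(x + 2)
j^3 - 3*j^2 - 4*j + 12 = (j - 3)*(j - 2)*(j + 2)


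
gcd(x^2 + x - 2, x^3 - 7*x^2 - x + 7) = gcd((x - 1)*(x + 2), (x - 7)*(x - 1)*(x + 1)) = x - 1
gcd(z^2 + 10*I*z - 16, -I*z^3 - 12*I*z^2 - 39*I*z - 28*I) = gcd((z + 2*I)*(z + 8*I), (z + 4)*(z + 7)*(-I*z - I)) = 1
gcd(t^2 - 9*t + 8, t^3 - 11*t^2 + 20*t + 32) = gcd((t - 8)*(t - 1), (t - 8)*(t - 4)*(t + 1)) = t - 8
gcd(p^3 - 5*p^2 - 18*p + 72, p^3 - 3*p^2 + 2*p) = 1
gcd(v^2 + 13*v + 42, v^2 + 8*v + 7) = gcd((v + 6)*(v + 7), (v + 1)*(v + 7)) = v + 7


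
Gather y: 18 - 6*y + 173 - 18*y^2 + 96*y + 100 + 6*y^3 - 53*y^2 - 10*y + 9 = 6*y^3 - 71*y^2 + 80*y + 300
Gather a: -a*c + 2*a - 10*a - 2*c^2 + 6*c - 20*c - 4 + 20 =a*(-c - 8) - 2*c^2 - 14*c + 16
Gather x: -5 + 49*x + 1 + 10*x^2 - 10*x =10*x^2 + 39*x - 4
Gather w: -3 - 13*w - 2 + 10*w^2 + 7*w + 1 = 10*w^2 - 6*w - 4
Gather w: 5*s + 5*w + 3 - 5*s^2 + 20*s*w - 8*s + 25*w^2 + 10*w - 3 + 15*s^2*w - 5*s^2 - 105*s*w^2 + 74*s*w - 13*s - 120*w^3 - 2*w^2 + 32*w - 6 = -10*s^2 - 16*s - 120*w^3 + w^2*(23 - 105*s) + w*(15*s^2 + 94*s + 47) - 6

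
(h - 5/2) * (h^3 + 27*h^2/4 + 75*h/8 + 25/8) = h^4 + 17*h^3/4 - 15*h^2/2 - 325*h/16 - 125/16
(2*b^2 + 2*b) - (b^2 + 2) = b^2 + 2*b - 2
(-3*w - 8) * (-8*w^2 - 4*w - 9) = 24*w^3 + 76*w^2 + 59*w + 72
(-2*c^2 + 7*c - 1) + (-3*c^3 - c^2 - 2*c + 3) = -3*c^3 - 3*c^2 + 5*c + 2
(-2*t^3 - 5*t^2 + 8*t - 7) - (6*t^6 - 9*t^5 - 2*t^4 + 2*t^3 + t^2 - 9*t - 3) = -6*t^6 + 9*t^5 + 2*t^4 - 4*t^3 - 6*t^2 + 17*t - 4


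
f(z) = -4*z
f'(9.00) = -4.00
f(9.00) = -36.00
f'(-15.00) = -4.00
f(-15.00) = 60.00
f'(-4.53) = -4.00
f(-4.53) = 18.12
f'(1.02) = -4.00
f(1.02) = -4.08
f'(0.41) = -4.00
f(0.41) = -1.64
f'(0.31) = -4.00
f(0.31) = -1.24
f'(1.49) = -4.00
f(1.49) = -5.96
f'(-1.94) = -4.00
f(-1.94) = 7.76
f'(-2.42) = -4.00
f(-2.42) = 9.68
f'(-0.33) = -4.00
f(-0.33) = 1.32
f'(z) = -4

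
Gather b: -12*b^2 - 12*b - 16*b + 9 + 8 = -12*b^2 - 28*b + 17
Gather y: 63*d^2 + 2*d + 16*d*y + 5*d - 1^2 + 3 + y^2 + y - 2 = 63*d^2 + 7*d + y^2 + y*(16*d + 1)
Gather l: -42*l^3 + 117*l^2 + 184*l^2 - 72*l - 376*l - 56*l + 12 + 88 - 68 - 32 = -42*l^3 + 301*l^2 - 504*l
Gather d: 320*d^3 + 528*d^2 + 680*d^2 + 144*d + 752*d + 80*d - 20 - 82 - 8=320*d^3 + 1208*d^2 + 976*d - 110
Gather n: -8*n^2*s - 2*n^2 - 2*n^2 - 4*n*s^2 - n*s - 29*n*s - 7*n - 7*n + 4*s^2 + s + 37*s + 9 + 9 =n^2*(-8*s - 4) + n*(-4*s^2 - 30*s - 14) + 4*s^2 + 38*s + 18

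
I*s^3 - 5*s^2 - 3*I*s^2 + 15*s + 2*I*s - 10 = (s - 2)*(s + 5*I)*(I*s - I)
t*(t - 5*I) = t^2 - 5*I*t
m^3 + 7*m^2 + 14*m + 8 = (m + 1)*(m + 2)*(m + 4)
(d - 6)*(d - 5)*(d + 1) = d^3 - 10*d^2 + 19*d + 30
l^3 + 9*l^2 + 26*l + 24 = (l + 2)*(l + 3)*(l + 4)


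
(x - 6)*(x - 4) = x^2 - 10*x + 24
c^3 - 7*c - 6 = (c - 3)*(c + 1)*(c + 2)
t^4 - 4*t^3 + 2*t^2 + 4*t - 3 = (t - 3)*(t - 1)^2*(t + 1)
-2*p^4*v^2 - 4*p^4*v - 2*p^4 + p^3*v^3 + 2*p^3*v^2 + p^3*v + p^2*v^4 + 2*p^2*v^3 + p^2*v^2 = (-p + v)*(2*p + v)*(p*v + p)^2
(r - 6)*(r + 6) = r^2 - 36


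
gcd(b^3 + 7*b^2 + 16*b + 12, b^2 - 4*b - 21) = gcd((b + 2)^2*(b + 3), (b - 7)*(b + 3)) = b + 3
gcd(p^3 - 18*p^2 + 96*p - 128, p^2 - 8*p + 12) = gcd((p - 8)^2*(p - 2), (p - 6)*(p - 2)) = p - 2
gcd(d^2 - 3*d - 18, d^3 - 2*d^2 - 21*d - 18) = d^2 - 3*d - 18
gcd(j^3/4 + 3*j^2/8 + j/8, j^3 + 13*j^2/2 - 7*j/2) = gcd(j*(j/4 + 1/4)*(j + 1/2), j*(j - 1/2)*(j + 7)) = j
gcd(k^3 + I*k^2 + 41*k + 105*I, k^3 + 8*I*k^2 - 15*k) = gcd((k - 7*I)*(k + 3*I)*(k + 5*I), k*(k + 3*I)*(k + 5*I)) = k^2 + 8*I*k - 15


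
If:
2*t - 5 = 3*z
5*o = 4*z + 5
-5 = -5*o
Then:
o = 1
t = 5/2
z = 0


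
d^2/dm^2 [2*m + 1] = 0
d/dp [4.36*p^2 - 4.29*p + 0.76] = 8.72*p - 4.29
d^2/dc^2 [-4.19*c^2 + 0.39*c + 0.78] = -8.38000000000000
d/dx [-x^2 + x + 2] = 1 - 2*x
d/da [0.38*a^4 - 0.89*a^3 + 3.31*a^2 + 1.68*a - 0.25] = 1.52*a^3 - 2.67*a^2 + 6.62*a + 1.68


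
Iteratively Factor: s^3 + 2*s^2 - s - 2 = (s + 1)*(s^2 + s - 2) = (s + 1)*(s + 2)*(s - 1)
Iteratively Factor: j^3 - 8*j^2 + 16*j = (j - 4)*(j^2 - 4*j) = j*(j - 4)*(j - 4)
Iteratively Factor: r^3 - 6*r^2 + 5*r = (r)*(r^2 - 6*r + 5) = r*(r - 5)*(r - 1)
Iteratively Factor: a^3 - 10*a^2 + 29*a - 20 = (a - 1)*(a^2 - 9*a + 20) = (a - 4)*(a - 1)*(a - 5)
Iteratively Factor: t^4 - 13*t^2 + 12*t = (t - 1)*(t^3 + t^2 - 12*t) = (t - 1)*(t + 4)*(t^2 - 3*t) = t*(t - 1)*(t + 4)*(t - 3)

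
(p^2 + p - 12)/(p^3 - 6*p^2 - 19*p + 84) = 1/(p - 7)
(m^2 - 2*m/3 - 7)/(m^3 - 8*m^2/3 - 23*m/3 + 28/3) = (m - 3)/(m^2 - 5*m + 4)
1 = 1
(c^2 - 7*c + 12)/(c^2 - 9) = (c - 4)/(c + 3)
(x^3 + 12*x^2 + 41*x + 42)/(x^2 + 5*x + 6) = x + 7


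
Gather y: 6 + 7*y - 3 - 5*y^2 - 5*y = -5*y^2 + 2*y + 3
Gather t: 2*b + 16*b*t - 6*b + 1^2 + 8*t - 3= -4*b + t*(16*b + 8) - 2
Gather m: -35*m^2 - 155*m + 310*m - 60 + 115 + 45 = -35*m^2 + 155*m + 100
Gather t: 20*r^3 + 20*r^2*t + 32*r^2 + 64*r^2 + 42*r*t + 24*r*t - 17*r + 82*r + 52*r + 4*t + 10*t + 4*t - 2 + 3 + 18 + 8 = 20*r^3 + 96*r^2 + 117*r + t*(20*r^2 + 66*r + 18) + 27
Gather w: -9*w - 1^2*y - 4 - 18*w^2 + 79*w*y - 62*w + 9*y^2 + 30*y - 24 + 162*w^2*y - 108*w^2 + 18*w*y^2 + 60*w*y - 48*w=w^2*(162*y - 126) + w*(18*y^2 + 139*y - 119) + 9*y^2 + 29*y - 28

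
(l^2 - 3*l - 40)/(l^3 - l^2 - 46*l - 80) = 1/(l + 2)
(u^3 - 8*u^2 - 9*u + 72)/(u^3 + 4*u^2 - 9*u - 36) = (u - 8)/(u + 4)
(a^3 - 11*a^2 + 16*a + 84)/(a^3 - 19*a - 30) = (a^2 - 13*a + 42)/(a^2 - 2*a - 15)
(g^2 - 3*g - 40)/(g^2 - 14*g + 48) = (g + 5)/(g - 6)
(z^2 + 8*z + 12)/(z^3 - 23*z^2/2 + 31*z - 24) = 2*(z^2 + 8*z + 12)/(2*z^3 - 23*z^2 + 62*z - 48)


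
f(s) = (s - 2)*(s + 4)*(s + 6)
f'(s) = (s - 2)*(s + 4) + (s - 2)*(s + 6) + (s + 4)*(s + 6)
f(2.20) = 10.17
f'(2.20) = 53.72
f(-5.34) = 6.49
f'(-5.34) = 4.11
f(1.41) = -23.65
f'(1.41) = 32.52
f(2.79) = 47.15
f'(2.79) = 71.99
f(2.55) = 30.80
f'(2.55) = 64.31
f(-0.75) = -46.92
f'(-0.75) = -6.31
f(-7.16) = -33.58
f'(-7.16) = 43.24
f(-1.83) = -34.66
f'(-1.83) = -15.23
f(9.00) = 1365.00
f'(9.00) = 391.00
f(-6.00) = 0.00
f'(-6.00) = 16.00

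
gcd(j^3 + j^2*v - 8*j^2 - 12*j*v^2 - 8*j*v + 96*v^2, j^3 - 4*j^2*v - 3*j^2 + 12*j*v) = 1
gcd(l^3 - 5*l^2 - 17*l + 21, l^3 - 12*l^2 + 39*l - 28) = l^2 - 8*l + 7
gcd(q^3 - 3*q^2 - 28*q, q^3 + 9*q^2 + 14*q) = q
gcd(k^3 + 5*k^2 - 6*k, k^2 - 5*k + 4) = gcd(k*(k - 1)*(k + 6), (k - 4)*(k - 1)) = k - 1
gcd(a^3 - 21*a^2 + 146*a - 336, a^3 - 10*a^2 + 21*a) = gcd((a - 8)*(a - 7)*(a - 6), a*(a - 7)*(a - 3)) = a - 7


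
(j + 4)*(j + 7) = j^2 + 11*j + 28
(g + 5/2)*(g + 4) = g^2 + 13*g/2 + 10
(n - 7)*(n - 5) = n^2 - 12*n + 35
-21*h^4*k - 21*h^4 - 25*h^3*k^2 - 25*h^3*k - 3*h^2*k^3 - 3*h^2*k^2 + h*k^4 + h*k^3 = (-7*h + k)*(h + k)*(3*h + k)*(h*k + h)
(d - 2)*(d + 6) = d^2 + 4*d - 12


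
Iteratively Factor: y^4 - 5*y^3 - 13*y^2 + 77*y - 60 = (y - 3)*(y^3 - 2*y^2 - 19*y + 20) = (y - 5)*(y - 3)*(y^2 + 3*y - 4) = (y - 5)*(y - 3)*(y + 4)*(y - 1)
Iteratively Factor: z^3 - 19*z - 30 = (z - 5)*(z^2 + 5*z + 6) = (z - 5)*(z + 2)*(z + 3)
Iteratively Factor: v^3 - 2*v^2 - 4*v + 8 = (v + 2)*(v^2 - 4*v + 4) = (v - 2)*(v + 2)*(v - 2)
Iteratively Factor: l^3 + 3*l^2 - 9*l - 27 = (l - 3)*(l^2 + 6*l + 9) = (l - 3)*(l + 3)*(l + 3)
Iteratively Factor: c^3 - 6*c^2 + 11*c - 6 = (c - 1)*(c^2 - 5*c + 6) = (c - 2)*(c - 1)*(c - 3)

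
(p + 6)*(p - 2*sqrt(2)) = p^2 - 2*sqrt(2)*p + 6*p - 12*sqrt(2)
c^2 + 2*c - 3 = (c - 1)*(c + 3)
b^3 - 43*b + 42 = (b - 6)*(b - 1)*(b + 7)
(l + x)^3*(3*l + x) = 3*l^4 + 10*l^3*x + 12*l^2*x^2 + 6*l*x^3 + x^4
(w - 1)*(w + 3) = w^2 + 2*w - 3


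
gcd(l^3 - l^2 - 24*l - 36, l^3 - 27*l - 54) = l^2 - 3*l - 18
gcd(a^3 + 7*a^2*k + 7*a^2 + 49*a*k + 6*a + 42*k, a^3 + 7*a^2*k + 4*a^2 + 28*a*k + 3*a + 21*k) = a^2 + 7*a*k + a + 7*k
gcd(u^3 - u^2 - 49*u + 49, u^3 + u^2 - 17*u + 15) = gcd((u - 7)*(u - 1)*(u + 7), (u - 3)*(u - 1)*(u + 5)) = u - 1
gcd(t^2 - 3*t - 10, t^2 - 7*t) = 1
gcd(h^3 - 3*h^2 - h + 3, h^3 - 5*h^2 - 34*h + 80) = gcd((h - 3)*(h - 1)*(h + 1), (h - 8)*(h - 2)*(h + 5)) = 1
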